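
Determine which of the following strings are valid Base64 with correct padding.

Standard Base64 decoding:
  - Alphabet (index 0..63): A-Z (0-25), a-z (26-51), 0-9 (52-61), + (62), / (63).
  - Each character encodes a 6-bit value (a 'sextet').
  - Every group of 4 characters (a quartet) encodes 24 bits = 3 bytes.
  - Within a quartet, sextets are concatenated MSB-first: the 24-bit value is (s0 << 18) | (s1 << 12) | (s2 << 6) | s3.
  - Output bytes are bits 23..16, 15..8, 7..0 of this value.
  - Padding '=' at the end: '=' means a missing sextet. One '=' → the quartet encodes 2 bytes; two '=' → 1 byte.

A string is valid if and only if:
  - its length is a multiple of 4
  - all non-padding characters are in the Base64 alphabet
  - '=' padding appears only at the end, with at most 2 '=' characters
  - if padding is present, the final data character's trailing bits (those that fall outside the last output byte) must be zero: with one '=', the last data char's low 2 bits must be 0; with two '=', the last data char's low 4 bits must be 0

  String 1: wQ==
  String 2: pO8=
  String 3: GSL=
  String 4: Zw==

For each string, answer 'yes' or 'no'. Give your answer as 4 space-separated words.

String 1: 'wQ==' → valid
String 2: 'pO8=' → valid
String 3: 'GSL=' → invalid (bad trailing bits)
String 4: 'Zw==' → valid

Answer: yes yes no yes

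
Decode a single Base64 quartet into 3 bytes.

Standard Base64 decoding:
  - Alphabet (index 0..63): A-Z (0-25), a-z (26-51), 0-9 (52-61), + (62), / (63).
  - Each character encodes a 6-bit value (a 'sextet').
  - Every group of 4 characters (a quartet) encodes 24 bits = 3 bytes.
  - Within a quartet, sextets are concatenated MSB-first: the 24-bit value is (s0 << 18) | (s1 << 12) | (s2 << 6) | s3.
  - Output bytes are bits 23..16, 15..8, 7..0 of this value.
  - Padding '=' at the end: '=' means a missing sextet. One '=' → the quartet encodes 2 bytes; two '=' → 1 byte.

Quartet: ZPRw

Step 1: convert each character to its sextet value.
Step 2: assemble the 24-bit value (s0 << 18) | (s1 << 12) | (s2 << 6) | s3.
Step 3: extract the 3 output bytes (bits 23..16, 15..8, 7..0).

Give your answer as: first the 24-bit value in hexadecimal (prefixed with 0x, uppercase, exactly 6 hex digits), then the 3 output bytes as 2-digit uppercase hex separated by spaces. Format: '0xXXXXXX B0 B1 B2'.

Answer: 0x64F470 64 F4 70

Derivation:
Sextets: Z=25, P=15, R=17, w=48
24-bit: (25<<18) | (15<<12) | (17<<6) | 48
      = 0x640000 | 0x00F000 | 0x000440 | 0x000030
      = 0x64F470
Bytes: (v>>16)&0xFF=64, (v>>8)&0xFF=F4, v&0xFF=70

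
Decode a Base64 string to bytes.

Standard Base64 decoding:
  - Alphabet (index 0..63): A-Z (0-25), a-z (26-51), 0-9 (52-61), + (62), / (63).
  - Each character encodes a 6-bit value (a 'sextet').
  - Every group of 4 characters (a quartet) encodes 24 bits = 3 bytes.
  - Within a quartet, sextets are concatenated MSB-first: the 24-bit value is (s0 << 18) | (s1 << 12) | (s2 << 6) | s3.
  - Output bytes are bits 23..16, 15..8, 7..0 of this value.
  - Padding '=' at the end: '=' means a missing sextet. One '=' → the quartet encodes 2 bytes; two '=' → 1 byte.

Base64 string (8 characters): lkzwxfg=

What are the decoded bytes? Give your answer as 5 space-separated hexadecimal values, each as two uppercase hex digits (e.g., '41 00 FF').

After char 0 ('l'=37): chars_in_quartet=1 acc=0x25 bytes_emitted=0
After char 1 ('k'=36): chars_in_quartet=2 acc=0x964 bytes_emitted=0
After char 2 ('z'=51): chars_in_quartet=3 acc=0x25933 bytes_emitted=0
After char 3 ('w'=48): chars_in_quartet=4 acc=0x964CF0 -> emit 96 4C F0, reset; bytes_emitted=3
After char 4 ('x'=49): chars_in_quartet=1 acc=0x31 bytes_emitted=3
After char 5 ('f'=31): chars_in_quartet=2 acc=0xC5F bytes_emitted=3
After char 6 ('g'=32): chars_in_quartet=3 acc=0x317E0 bytes_emitted=3
Padding '=': partial quartet acc=0x317E0 -> emit C5 F8; bytes_emitted=5

Answer: 96 4C F0 C5 F8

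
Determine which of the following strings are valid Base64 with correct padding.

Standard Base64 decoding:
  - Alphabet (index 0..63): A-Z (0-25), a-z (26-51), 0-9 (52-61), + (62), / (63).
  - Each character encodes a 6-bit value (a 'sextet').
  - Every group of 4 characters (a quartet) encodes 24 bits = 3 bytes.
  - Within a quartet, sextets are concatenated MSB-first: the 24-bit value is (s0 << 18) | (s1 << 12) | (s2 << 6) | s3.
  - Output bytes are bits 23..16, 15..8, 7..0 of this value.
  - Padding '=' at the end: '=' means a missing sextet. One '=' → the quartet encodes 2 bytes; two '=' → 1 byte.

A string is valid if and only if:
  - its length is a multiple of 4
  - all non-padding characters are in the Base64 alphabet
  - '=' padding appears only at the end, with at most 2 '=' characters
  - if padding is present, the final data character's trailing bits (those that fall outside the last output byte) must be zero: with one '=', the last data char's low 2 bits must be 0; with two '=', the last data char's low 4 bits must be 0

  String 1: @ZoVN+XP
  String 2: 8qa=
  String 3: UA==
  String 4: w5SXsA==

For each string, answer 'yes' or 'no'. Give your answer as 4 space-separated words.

String 1: '@ZoVN+XP' → invalid (bad char(s): ['@'])
String 2: '8qa=' → invalid (bad trailing bits)
String 3: 'UA==' → valid
String 4: 'w5SXsA==' → valid

Answer: no no yes yes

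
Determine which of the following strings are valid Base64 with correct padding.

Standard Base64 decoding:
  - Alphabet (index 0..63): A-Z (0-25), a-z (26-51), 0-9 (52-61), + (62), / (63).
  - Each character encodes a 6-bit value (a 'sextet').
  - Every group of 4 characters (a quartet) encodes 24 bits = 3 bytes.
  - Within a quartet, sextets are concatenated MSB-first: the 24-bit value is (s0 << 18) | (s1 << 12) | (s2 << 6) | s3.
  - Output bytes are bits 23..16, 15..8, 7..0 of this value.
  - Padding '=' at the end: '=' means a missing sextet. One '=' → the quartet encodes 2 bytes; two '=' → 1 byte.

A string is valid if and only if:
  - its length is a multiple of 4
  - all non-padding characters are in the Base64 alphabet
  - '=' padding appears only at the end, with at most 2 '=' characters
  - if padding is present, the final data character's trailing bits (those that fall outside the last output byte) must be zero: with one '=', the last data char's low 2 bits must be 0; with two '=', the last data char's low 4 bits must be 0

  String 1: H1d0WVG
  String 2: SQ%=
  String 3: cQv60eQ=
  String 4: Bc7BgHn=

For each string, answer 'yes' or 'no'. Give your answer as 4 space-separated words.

Answer: no no yes no

Derivation:
String 1: 'H1d0WVG' → invalid (len=7 not mult of 4)
String 2: 'SQ%=' → invalid (bad char(s): ['%'])
String 3: 'cQv60eQ=' → valid
String 4: 'Bc7BgHn=' → invalid (bad trailing bits)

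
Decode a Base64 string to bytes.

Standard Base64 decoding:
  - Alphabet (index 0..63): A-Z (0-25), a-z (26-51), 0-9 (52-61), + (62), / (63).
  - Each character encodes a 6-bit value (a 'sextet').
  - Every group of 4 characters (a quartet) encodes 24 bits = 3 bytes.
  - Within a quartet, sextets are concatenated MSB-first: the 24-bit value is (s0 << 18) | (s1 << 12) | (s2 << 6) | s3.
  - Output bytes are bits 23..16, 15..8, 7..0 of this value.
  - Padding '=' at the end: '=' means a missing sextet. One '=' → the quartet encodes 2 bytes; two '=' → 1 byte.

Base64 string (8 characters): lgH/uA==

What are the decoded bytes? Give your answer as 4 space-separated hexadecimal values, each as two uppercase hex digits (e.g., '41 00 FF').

Answer: 96 01 FF B8

Derivation:
After char 0 ('l'=37): chars_in_quartet=1 acc=0x25 bytes_emitted=0
After char 1 ('g'=32): chars_in_quartet=2 acc=0x960 bytes_emitted=0
After char 2 ('H'=7): chars_in_quartet=3 acc=0x25807 bytes_emitted=0
After char 3 ('/'=63): chars_in_quartet=4 acc=0x9601FF -> emit 96 01 FF, reset; bytes_emitted=3
After char 4 ('u'=46): chars_in_quartet=1 acc=0x2E bytes_emitted=3
After char 5 ('A'=0): chars_in_quartet=2 acc=0xB80 bytes_emitted=3
Padding '==': partial quartet acc=0xB80 -> emit B8; bytes_emitted=4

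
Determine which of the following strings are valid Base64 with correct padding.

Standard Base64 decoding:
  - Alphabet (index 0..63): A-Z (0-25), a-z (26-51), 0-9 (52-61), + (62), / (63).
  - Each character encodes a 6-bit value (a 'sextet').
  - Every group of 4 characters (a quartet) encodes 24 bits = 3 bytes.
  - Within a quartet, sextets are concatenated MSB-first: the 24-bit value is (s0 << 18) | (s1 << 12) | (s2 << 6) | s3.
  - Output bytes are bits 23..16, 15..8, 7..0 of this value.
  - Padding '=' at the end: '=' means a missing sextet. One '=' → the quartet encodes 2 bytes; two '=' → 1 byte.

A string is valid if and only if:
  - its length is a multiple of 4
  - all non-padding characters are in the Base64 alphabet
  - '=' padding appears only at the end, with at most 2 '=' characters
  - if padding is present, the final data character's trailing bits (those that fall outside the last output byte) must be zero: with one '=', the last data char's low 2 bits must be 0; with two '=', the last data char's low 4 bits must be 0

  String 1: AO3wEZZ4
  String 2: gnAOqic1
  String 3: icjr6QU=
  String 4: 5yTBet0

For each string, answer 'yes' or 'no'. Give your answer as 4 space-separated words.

Answer: yes yes yes no

Derivation:
String 1: 'AO3wEZZ4' → valid
String 2: 'gnAOqic1' → valid
String 3: 'icjr6QU=' → valid
String 4: '5yTBet0' → invalid (len=7 not mult of 4)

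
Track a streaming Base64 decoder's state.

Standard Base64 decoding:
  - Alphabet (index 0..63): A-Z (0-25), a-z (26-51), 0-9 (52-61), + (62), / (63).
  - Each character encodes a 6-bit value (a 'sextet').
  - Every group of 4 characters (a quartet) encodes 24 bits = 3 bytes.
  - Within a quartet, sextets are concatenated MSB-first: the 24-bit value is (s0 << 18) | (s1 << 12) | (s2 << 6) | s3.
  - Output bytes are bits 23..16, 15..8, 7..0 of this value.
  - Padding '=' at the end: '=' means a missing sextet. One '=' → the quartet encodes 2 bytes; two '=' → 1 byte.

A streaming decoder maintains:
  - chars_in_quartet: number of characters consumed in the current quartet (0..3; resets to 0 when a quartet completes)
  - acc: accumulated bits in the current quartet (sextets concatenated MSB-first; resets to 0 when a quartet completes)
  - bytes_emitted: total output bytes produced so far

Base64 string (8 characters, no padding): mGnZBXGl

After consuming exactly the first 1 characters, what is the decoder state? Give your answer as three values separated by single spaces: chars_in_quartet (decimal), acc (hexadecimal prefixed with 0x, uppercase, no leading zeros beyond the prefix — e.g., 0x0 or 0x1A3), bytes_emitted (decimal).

After char 0 ('m'=38): chars_in_quartet=1 acc=0x26 bytes_emitted=0

Answer: 1 0x26 0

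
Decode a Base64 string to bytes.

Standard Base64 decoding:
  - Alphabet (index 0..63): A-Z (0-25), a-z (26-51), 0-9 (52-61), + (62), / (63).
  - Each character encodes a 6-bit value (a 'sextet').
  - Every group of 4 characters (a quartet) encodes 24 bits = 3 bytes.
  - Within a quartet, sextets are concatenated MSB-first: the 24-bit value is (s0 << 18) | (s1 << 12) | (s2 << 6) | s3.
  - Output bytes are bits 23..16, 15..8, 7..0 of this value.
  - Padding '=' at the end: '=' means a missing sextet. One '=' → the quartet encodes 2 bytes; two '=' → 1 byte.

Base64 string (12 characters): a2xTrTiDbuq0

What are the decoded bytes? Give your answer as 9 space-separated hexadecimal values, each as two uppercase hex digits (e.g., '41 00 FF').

Answer: 6B 6C 53 AD 38 83 6E EA B4

Derivation:
After char 0 ('a'=26): chars_in_quartet=1 acc=0x1A bytes_emitted=0
After char 1 ('2'=54): chars_in_quartet=2 acc=0x6B6 bytes_emitted=0
After char 2 ('x'=49): chars_in_quartet=3 acc=0x1ADB1 bytes_emitted=0
After char 3 ('T'=19): chars_in_quartet=4 acc=0x6B6C53 -> emit 6B 6C 53, reset; bytes_emitted=3
After char 4 ('r'=43): chars_in_quartet=1 acc=0x2B bytes_emitted=3
After char 5 ('T'=19): chars_in_quartet=2 acc=0xAD3 bytes_emitted=3
After char 6 ('i'=34): chars_in_quartet=3 acc=0x2B4E2 bytes_emitted=3
After char 7 ('D'=3): chars_in_quartet=4 acc=0xAD3883 -> emit AD 38 83, reset; bytes_emitted=6
After char 8 ('b'=27): chars_in_quartet=1 acc=0x1B bytes_emitted=6
After char 9 ('u'=46): chars_in_quartet=2 acc=0x6EE bytes_emitted=6
After char 10 ('q'=42): chars_in_quartet=3 acc=0x1BBAA bytes_emitted=6
After char 11 ('0'=52): chars_in_quartet=4 acc=0x6EEAB4 -> emit 6E EA B4, reset; bytes_emitted=9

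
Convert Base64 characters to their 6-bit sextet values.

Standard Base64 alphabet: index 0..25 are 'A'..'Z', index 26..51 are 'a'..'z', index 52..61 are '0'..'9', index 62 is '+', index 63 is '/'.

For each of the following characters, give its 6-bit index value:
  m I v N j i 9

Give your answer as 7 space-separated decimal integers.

'm': a..z range, 26 + ord('m') − ord('a') = 38
'I': A..Z range, ord('I') − ord('A') = 8
'v': a..z range, 26 + ord('v') − ord('a') = 47
'N': A..Z range, ord('N') − ord('A') = 13
'j': a..z range, 26 + ord('j') − ord('a') = 35
'i': a..z range, 26 + ord('i') − ord('a') = 34
'9': 0..9 range, 52 + ord('9') − ord('0') = 61

Answer: 38 8 47 13 35 34 61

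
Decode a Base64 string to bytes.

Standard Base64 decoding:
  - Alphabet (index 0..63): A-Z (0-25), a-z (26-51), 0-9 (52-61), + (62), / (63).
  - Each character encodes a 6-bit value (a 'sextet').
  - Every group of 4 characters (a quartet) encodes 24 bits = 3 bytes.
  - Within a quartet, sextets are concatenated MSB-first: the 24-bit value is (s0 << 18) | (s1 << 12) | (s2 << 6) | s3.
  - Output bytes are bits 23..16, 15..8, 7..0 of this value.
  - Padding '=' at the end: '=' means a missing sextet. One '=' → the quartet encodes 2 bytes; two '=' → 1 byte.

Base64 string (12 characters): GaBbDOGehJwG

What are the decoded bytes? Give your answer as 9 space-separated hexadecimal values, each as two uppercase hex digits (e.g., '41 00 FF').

After char 0 ('G'=6): chars_in_quartet=1 acc=0x6 bytes_emitted=0
After char 1 ('a'=26): chars_in_quartet=2 acc=0x19A bytes_emitted=0
After char 2 ('B'=1): chars_in_quartet=3 acc=0x6681 bytes_emitted=0
After char 3 ('b'=27): chars_in_quartet=4 acc=0x19A05B -> emit 19 A0 5B, reset; bytes_emitted=3
After char 4 ('D'=3): chars_in_quartet=1 acc=0x3 bytes_emitted=3
After char 5 ('O'=14): chars_in_quartet=2 acc=0xCE bytes_emitted=3
After char 6 ('G'=6): chars_in_quartet=3 acc=0x3386 bytes_emitted=3
After char 7 ('e'=30): chars_in_quartet=4 acc=0xCE19E -> emit 0C E1 9E, reset; bytes_emitted=6
After char 8 ('h'=33): chars_in_quartet=1 acc=0x21 bytes_emitted=6
After char 9 ('J'=9): chars_in_quartet=2 acc=0x849 bytes_emitted=6
After char 10 ('w'=48): chars_in_quartet=3 acc=0x21270 bytes_emitted=6
After char 11 ('G'=6): chars_in_quartet=4 acc=0x849C06 -> emit 84 9C 06, reset; bytes_emitted=9

Answer: 19 A0 5B 0C E1 9E 84 9C 06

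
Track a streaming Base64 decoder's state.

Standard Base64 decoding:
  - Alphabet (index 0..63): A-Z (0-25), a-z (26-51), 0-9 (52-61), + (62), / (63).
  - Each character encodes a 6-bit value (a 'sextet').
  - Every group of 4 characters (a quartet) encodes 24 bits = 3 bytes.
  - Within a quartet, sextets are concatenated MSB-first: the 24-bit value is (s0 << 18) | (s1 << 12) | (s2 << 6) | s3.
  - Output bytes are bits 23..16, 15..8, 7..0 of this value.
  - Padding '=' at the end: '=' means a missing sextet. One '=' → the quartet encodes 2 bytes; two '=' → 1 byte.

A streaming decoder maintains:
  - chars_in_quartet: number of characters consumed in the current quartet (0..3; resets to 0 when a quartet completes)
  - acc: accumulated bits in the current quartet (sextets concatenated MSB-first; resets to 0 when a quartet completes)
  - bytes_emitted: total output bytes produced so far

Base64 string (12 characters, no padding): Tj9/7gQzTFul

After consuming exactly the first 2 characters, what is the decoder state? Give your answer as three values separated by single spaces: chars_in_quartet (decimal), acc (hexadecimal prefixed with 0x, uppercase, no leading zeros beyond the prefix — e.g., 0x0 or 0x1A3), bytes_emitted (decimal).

After char 0 ('T'=19): chars_in_quartet=1 acc=0x13 bytes_emitted=0
After char 1 ('j'=35): chars_in_quartet=2 acc=0x4E3 bytes_emitted=0

Answer: 2 0x4E3 0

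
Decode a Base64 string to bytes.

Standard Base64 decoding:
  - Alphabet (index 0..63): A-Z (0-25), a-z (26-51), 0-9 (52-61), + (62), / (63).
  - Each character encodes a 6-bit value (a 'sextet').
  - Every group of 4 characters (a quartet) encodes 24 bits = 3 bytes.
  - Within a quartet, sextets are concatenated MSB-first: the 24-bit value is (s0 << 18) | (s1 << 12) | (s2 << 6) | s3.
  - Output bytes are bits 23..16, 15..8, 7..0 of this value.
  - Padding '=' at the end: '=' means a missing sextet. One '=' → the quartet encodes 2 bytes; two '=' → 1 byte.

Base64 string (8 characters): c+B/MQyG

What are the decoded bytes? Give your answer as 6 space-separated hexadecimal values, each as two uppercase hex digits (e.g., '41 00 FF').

Answer: 73 E0 7F 31 0C 86

Derivation:
After char 0 ('c'=28): chars_in_quartet=1 acc=0x1C bytes_emitted=0
After char 1 ('+'=62): chars_in_quartet=2 acc=0x73E bytes_emitted=0
After char 2 ('B'=1): chars_in_quartet=3 acc=0x1CF81 bytes_emitted=0
After char 3 ('/'=63): chars_in_quartet=4 acc=0x73E07F -> emit 73 E0 7F, reset; bytes_emitted=3
After char 4 ('M'=12): chars_in_quartet=1 acc=0xC bytes_emitted=3
After char 5 ('Q'=16): chars_in_quartet=2 acc=0x310 bytes_emitted=3
After char 6 ('y'=50): chars_in_quartet=3 acc=0xC432 bytes_emitted=3
After char 7 ('G'=6): chars_in_quartet=4 acc=0x310C86 -> emit 31 0C 86, reset; bytes_emitted=6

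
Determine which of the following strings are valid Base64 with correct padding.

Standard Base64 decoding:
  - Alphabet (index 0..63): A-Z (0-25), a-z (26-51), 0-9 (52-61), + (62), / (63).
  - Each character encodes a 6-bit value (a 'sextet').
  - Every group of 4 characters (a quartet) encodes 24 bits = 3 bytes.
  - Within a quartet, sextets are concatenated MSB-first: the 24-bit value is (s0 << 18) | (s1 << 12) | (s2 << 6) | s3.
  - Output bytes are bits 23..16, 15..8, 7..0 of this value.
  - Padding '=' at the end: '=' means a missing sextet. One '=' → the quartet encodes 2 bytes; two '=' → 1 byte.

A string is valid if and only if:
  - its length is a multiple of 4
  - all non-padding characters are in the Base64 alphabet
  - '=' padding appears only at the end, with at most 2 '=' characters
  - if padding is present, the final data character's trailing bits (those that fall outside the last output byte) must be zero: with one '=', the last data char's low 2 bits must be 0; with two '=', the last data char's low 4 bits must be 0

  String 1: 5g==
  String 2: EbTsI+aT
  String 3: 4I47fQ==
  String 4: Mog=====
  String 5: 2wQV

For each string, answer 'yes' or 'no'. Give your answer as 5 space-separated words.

Answer: yes yes yes no yes

Derivation:
String 1: '5g==' → valid
String 2: 'EbTsI+aT' → valid
String 3: '4I47fQ==' → valid
String 4: 'Mog=====' → invalid (5 pad chars (max 2))
String 5: '2wQV' → valid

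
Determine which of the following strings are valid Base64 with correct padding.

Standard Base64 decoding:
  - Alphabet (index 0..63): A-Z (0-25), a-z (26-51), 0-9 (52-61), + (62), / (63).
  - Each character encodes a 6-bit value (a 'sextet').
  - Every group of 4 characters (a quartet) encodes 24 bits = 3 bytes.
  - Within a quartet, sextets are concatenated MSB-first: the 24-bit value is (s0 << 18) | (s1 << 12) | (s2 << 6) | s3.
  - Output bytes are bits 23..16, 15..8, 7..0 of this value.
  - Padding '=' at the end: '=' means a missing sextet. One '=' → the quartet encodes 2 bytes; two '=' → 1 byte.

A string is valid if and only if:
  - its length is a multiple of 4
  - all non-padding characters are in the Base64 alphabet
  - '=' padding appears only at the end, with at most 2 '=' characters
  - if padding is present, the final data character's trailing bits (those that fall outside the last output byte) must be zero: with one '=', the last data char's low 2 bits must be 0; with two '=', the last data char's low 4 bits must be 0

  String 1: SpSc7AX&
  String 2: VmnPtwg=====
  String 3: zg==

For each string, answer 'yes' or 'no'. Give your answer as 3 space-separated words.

String 1: 'SpSc7AX&' → invalid (bad char(s): ['&'])
String 2: 'VmnPtwg=====' → invalid (5 pad chars (max 2))
String 3: 'zg==' → valid

Answer: no no yes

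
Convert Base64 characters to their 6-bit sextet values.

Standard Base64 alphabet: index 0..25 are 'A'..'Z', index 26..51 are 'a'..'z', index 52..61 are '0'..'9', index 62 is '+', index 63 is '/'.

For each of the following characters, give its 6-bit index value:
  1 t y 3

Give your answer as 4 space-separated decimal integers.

Answer: 53 45 50 55

Derivation:
'1': 0..9 range, 52 + ord('1') − ord('0') = 53
't': a..z range, 26 + ord('t') − ord('a') = 45
'y': a..z range, 26 + ord('y') − ord('a') = 50
'3': 0..9 range, 52 + ord('3') − ord('0') = 55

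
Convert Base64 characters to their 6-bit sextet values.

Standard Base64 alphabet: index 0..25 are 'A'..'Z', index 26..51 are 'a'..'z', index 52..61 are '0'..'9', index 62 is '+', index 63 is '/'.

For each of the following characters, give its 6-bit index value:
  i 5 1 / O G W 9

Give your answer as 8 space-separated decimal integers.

Answer: 34 57 53 63 14 6 22 61

Derivation:
'i': a..z range, 26 + ord('i') − ord('a') = 34
'5': 0..9 range, 52 + ord('5') − ord('0') = 57
'1': 0..9 range, 52 + ord('1') − ord('0') = 53
'/': index 63
'O': A..Z range, ord('O') − ord('A') = 14
'G': A..Z range, ord('G') − ord('A') = 6
'W': A..Z range, ord('W') − ord('A') = 22
'9': 0..9 range, 52 + ord('9') − ord('0') = 61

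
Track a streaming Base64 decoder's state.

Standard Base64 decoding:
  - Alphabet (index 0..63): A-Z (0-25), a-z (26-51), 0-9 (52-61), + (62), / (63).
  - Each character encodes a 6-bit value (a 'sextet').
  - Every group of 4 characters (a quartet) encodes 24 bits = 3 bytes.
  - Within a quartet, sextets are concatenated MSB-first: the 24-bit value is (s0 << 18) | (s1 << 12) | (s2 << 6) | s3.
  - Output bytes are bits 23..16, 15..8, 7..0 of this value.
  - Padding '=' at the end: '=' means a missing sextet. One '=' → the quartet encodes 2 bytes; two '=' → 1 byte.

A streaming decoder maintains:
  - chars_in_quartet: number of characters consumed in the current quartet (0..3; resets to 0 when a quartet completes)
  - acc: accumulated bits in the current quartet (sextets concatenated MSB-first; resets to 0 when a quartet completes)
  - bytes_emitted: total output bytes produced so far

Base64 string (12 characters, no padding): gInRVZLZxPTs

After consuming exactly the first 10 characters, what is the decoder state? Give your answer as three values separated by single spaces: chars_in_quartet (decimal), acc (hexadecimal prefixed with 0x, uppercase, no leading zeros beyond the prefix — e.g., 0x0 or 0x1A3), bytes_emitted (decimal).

After char 0 ('g'=32): chars_in_quartet=1 acc=0x20 bytes_emitted=0
After char 1 ('I'=8): chars_in_quartet=2 acc=0x808 bytes_emitted=0
After char 2 ('n'=39): chars_in_quartet=3 acc=0x20227 bytes_emitted=0
After char 3 ('R'=17): chars_in_quartet=4 acc=0x8089D1 -> emit 80 89 D1, reset; bytes_emitted=3
After char 4 ('V'=21): chars_in_quartet=1 acc=0x15 bytes_emitted=3
After char 5 ('Z'=25): chars_in_quartet=2 acc=0x559 bytes_emitted=3
After char 6 ('L'=11): chars_in_quartet=3 acc=0x1564B bytes_emitted=3
After char 7 ('Z'=25): chars_in_quartet=4 acc=0x5592D9 -> emit 55 92 D9, reset; bytes_emitted=6
After char 8 ('x'=49): chars_in_quartet=1 acc=0x31 bytes_emitted=6
After char 9 ('P'=15): chars_in_quartet=2 acc=0xC4F bytes_emitted=6

Answer: 2 0xC4F 6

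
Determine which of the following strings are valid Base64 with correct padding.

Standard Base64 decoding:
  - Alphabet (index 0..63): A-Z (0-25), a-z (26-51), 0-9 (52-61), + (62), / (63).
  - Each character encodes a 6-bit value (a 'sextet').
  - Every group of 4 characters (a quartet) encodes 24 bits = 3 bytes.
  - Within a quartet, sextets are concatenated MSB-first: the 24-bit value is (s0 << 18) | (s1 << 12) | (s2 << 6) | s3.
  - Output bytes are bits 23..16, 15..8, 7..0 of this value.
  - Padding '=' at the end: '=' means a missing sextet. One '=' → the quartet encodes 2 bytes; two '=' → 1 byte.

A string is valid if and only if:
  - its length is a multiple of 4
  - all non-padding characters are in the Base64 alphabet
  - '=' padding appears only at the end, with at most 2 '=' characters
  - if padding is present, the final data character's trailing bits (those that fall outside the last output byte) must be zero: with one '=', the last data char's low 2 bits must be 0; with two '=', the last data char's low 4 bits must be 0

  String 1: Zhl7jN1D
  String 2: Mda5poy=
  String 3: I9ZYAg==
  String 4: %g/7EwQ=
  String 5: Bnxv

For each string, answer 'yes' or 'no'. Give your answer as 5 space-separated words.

String 1: 'Zhl7jN1D' → valid
String 2: 'Mda5poy=' → invalid (bad trailing bits)
String 3: 'I9ZYAg==' → valid
String 4: '%g/7EwQ=' → invalid (bad char(s): ['%'])
String 5: 'Bnxv' → valid

Answer: yes no yes no yes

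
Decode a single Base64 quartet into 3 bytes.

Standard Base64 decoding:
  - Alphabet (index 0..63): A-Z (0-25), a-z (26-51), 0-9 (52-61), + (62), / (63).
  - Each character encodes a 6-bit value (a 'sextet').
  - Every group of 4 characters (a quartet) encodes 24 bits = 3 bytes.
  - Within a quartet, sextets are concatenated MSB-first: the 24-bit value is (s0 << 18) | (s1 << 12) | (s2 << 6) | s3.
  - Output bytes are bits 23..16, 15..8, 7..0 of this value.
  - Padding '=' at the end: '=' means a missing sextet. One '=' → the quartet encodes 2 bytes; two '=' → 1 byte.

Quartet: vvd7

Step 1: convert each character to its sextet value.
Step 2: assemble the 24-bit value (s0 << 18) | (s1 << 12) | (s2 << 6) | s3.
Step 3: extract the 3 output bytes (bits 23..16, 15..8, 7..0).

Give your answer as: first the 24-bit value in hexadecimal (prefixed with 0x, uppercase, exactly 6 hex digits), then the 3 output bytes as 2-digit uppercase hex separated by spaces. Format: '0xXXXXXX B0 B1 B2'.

Answer: 0xBEF77B BE F7 7B

Derivation:
Sextets: v=47, v=47, d=29, 7=59
24-bit: (47<<18) | (47<<12) | (29<<6) | 59
      = 0xBC0000 | 0x02F000 | 0x000740 | 0x00003B
      = 0xBEF77B
Bytes: (v>>16)&0xFF=BE, (v>>8)&0xFF=F7, v&0xFF=7B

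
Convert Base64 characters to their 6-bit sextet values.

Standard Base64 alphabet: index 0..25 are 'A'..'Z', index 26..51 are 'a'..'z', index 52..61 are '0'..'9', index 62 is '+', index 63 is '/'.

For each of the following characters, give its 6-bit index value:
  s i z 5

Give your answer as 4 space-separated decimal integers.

's': a..z range, 26 + ord('s') − ord('a') = 44
'i': a..z range, 26 + ord('i') − ord('a') = 34
'z': a..z range, 26 + ord('z') − ord('a') = 51
'5': 0..9 range, 52 + ord('5') − ord('0') = 57

Answer: 44 34 51 57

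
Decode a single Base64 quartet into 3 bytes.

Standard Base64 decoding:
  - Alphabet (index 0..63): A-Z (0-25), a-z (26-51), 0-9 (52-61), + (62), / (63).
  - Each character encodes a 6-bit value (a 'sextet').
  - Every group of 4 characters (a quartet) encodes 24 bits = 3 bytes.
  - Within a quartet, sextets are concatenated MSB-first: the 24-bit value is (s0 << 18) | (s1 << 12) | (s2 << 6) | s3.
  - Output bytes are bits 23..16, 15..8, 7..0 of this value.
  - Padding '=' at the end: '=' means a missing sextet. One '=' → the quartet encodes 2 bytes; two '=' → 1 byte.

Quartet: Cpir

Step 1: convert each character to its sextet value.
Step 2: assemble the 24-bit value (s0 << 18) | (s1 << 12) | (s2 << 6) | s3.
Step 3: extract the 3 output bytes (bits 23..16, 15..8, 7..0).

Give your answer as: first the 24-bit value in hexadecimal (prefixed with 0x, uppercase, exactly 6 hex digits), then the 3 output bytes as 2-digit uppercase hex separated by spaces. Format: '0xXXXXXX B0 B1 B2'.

Answer: 0x0A98AB 0A 98 AB

Derivation:
Sextets: C=2, p=41, i=34, r=43
24-bit: (2<<18) | (41<<12) | (34<<6) | 43
      = 0x080000 | 0x029000 | 0x000880 | 0x00002B
      = 0x0A98AB
Bytes: (v>>16)&0xFF=0A, (v>>8)&0xFF=98, v&0xFF=AB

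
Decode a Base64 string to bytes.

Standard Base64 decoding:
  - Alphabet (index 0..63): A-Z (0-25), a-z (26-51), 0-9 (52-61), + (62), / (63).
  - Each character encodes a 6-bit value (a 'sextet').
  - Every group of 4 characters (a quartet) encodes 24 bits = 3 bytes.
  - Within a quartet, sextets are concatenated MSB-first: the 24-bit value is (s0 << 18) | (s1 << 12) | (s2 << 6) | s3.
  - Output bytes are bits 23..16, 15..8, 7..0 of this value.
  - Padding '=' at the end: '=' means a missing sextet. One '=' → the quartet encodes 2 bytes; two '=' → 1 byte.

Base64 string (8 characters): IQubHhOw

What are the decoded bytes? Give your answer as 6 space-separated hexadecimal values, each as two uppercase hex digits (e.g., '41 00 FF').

Answer: 21 0B 9B 1E 13 B0

Derivation:
After char 0 ('I'=8): chars_in_quartet=1 acc=0x8 bytes_emitted=0
After char 1 ('Q'=16): chars_in_quartet=2 acc=0x210 bytes_emitted=0
After char 2 ('u'=46): chars_in_quartet=3 acc=0x842E bytes_emitted=0
After char 3 ('b'=27): chars_in_quartet=4 acc=0x210B9B -> emit 21 0B 9B, reset; bytes_emitted=3
After char 4 ('H'=7): chars_in_quartet=1 acc=0x7 bytes_emitted=3
After char 5 ('h'=33): chars_in_quartet=2 acc=0x1E1 bytes_emitted=3
After char 6 ('O'=14): chars_in_quartet=3 acc=0x784E bytes_emitted=3
After char 7 ('w'=48): chars_in_quartet=4 acc=0x1E13B0 -> emit 1E 13 B0, reset; bytes_emitted=6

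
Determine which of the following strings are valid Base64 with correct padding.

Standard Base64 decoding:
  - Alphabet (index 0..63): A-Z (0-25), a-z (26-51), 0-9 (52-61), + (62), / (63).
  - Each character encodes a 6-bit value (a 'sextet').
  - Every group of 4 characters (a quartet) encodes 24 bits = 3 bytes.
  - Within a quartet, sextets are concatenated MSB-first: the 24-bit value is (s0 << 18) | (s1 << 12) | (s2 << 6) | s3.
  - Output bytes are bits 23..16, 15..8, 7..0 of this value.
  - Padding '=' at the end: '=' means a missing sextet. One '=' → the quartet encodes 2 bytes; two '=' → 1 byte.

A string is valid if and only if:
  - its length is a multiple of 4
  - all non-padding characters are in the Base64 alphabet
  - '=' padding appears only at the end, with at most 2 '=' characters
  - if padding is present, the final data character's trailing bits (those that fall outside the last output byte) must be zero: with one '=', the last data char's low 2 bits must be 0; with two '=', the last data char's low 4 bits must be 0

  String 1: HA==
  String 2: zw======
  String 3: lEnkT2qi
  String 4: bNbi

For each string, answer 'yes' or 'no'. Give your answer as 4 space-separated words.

String 1: 'HA==' → valid
String 2: 'zw======' → invalid (6 pad chars (max 2))
String 3: 'lEnkT2qi' → valid
String 4: 'bNbi' → valid

Answer: yes no yes yes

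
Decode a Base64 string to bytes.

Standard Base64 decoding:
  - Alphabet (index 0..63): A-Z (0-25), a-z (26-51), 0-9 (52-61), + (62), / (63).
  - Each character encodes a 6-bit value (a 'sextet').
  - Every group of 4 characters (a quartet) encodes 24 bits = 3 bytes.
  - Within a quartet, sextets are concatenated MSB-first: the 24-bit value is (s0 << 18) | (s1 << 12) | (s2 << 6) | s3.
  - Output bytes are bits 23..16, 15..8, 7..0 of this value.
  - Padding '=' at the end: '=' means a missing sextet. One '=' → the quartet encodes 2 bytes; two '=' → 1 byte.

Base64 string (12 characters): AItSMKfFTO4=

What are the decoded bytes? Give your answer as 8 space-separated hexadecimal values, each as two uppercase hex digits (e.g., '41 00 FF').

After char 0 ('A'=0): chars_in_quartet=1 acc=0x0 bytes_emitted=0
After char 1 ('I'=8): chars_in_quartet=2 acc=0x8 bytes_emitted=0
After char 2 ('t'=45): chars_in_quartet=3 acc=0x22D bytes_emitted=0
After char 3 ('S'=18): chars_in_quartet=4 acc=0x8B52 -> emit 00 8B 52, reset; bytes_emitted=3
After char 4 ('M'=12): chars_in_quartet=1 acc=0xC bytes_emitted=3
After char 5 ('K'=10): chars_in_quartet=2 acc=0x30A bytes_emitted=3
After char 6 ('f'=31): chars_in_quartet=3 acc=0xC29F bytes_emitted=3
After char 7 ('F'=5): chars_in_quartet=4 acc=0x30A7C5 -> emit 30 A7 C5, reset; bytes_emitted=6
After char 8 ('T'=19): chars_in_quartet=1 acc=0x13 bytes_emitted=6
After char 9 ('O'=14): chars_in_quartet=2 acc=0x4CE bytes_emitted=6
After char 10 ('4'=56): chars_in_quartet=3 acc=0x133B8 bytes_emitted=6
Padding '=': partial quartet acc=0x133B8 -> emit 4C EE; bytes_emitted=8

Answer: 00 8B 52 30 A7 C5 4C EE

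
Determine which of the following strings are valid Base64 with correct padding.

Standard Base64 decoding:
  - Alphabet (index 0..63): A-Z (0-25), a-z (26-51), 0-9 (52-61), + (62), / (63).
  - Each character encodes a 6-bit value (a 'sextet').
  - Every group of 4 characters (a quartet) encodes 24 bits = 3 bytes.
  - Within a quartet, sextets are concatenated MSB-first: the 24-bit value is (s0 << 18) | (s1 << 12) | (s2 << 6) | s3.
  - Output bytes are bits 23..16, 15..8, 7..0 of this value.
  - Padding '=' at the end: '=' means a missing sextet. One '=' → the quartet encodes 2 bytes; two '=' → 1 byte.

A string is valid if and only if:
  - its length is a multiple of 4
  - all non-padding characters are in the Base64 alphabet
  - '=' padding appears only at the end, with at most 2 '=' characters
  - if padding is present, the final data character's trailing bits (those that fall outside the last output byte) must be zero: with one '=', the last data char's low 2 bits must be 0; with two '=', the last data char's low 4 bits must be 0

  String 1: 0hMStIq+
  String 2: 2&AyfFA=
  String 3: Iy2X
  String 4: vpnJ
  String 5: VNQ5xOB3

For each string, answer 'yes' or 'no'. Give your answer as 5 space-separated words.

String 1: '0hMStIq+' → valid
String 2: '2&AyfFA=' → invalid (bad char(s): ['&'])
String 3: 'Iy2X' → valid
String 4: 'vpnJ' → valid
String 5: 'VNQ5xOB3' → valid

Answer: yes no yes yes yes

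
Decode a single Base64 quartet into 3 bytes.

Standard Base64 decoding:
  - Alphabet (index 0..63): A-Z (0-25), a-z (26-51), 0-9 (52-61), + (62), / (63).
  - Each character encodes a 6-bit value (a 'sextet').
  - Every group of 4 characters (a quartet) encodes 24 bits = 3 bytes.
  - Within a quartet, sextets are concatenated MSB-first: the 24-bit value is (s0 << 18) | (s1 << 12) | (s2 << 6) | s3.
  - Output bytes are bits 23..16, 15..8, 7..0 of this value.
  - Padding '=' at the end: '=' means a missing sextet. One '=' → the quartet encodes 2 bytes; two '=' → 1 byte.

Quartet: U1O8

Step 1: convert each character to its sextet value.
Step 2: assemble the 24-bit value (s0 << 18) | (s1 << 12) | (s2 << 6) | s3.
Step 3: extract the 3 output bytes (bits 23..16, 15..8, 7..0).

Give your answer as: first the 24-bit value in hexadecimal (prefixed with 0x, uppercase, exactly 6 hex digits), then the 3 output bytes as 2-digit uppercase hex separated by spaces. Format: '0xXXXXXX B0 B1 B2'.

Sextets: U=20, 1=53, O=14, 8=60
24-bit: (20<<18) | (53<<12) | (14<<6) | 60
      = 0x500000 | 0x035000 | 0x000380 | 0x00003C
      = 0x5353BC
Bytes: (v>>16)&0xFF=53, (v>>8)&0xFF=53, v&0xFF=BC

Answer: 0x5353BC 53 53 BC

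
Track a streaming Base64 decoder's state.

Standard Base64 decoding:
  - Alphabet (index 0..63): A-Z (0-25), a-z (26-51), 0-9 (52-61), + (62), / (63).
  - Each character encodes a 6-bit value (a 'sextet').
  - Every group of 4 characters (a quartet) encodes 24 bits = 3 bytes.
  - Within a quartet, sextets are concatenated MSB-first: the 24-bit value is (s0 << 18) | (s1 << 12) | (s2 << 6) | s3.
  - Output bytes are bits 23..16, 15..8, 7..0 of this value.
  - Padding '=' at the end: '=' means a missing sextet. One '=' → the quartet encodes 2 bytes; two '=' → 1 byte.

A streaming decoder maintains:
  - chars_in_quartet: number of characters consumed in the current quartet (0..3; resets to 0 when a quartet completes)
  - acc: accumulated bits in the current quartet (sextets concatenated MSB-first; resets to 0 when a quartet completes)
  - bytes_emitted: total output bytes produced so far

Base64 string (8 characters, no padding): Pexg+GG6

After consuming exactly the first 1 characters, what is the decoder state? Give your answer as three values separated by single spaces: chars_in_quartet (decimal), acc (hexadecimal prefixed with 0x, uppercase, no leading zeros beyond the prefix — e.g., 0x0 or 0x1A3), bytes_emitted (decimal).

Answer: 1 0xF 0

Derivation:
After char 0 ('P'=15): chars_in_quartet=1 acc=0xF bytes_emitted=0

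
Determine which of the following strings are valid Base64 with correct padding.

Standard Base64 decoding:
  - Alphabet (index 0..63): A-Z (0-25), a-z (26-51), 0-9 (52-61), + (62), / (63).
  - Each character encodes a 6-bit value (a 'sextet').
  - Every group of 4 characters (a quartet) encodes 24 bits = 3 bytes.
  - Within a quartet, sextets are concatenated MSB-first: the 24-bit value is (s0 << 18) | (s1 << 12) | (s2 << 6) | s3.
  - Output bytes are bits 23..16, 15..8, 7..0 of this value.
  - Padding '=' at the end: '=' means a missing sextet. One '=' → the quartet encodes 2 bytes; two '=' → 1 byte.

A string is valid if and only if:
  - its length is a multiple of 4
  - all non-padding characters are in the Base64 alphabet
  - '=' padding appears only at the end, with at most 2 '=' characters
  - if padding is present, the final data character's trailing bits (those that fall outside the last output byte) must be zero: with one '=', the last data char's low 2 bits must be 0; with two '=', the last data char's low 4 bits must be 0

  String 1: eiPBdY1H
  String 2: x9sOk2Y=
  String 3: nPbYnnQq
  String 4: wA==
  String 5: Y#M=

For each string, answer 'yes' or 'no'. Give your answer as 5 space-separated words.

String 1: 'eiPBdY1H' → valid
String 2: 'x9sOk2Y=' → valid
String 3: 'nPbYnnQq' → valid
String 4: 'wA==' → valid
String 5: 'Y#M=' → invalid (bad char(s): ['#'])

Answer: yes yes yes yes no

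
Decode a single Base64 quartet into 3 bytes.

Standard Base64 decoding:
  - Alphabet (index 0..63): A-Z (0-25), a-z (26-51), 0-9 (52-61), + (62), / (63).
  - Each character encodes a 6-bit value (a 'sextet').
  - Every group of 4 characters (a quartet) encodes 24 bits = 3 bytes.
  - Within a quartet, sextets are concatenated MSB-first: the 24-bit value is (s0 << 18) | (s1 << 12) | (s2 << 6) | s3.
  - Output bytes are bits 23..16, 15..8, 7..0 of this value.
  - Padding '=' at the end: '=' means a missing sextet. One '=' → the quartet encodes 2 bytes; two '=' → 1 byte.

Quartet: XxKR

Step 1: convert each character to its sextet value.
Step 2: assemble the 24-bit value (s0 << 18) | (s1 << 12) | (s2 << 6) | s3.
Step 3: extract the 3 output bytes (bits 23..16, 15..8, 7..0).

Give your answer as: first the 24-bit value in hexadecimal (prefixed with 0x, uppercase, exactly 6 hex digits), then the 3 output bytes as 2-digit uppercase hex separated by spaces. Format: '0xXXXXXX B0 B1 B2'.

Sextets: X=23, x=49, K=10, R=17
24-bit: (23<<18) | (49<<12) | (10<<6) | 17
      = 0x5C0000 | 0x031000 | 0x000280 | 0x000011
      = 0x5F1291
Bytes: (v>>16)&0xFF=5F, (v>>8)&0xFF=12, v&0xFF=91

Answer: 0x5F1291 5F 12 91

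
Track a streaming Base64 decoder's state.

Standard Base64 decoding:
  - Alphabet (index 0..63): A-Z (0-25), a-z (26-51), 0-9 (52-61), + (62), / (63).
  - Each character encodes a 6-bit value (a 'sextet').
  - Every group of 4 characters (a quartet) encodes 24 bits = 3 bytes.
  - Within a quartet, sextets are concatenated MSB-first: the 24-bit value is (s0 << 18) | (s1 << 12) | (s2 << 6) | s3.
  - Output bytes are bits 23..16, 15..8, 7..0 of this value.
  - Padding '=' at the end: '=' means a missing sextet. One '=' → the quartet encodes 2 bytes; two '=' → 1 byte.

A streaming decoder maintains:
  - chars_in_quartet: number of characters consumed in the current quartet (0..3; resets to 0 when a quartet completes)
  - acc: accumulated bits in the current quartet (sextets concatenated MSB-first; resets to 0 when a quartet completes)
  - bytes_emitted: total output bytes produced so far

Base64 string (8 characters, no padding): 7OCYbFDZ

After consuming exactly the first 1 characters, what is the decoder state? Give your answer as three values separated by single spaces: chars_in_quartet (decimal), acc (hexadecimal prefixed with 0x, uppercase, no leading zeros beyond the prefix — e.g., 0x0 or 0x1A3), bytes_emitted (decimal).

After char 0 ('7'=59): chars_in_quartet=1 acc=0x3B bytes_emitted=0

Answer: 1 0x3B 0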